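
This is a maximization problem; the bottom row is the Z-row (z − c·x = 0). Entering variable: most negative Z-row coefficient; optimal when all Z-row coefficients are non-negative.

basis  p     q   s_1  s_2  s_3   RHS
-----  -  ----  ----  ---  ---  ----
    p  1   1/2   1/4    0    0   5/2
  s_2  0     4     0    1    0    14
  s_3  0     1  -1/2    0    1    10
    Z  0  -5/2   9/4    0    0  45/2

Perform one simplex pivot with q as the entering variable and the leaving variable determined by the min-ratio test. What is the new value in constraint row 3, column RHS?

13/2

Ratio test on column q — row 1: (5/2)/(1/2) = 5; row 2: 14/4 = 7/2; row 3: 10/1 = 10. Minimum is 7/2 at row 2 (s_2 leaves); pivot element 4.
Divide row 2 by 4; eliminate column q from the other rows.
Row 3 update in column RHS: 10 − 1·(7/2) = 13/2.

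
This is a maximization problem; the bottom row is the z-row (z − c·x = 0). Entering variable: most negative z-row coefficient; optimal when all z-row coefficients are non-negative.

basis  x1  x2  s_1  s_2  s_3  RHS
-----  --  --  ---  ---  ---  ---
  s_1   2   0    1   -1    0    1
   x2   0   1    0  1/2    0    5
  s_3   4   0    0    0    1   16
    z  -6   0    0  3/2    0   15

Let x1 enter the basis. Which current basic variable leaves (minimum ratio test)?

s_1

Column x1 entries and ratios — s_1: 1/2 = 1/2; x2: 0 ≤ 0, skip; s_3: 16/4 = 4.
Smallest ratio is 1/2 in the row of s_1, so s_1 leaves.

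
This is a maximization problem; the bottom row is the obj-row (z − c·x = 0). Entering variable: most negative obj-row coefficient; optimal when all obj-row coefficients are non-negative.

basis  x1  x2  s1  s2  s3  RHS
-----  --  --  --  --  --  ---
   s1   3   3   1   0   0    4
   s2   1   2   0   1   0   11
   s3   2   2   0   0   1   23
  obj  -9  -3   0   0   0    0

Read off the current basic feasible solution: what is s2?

s2 is basic (row 2); its value is the RHS of that row, 11.

11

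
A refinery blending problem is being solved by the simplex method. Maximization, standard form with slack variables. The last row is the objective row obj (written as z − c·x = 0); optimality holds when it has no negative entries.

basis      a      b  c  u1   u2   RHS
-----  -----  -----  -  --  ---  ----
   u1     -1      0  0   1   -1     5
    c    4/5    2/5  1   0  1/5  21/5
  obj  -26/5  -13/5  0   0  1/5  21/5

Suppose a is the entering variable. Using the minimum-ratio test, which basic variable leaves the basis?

Column a entries and ratios — u1: -1 ≤ 0, skip; c: (21/5)/(4/5) = 21/4.
Smallest ratio is 21/4 in the row of c, so c leaves.

c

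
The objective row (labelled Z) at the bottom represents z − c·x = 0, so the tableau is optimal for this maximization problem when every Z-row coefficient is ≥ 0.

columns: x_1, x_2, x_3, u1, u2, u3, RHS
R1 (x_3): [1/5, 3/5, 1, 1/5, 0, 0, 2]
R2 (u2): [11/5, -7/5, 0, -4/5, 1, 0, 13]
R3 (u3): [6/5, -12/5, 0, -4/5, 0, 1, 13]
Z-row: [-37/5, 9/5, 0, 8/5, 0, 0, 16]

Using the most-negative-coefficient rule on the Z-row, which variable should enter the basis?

Negative Z-row entries: x_1: -37/5.
The most negative is -37/5 in column x_1, so x_1 enters.

x_1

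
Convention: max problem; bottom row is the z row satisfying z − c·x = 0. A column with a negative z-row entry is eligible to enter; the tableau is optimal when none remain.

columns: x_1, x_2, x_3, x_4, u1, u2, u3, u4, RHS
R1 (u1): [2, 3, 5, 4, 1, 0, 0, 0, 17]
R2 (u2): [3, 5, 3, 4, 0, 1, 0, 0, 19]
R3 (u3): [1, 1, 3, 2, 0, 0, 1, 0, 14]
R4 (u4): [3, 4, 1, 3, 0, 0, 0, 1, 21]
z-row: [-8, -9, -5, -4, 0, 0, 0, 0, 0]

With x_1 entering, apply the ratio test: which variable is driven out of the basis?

u2

Column x_1 entries and ratios — u1: 17/2 = 17/2; u2: 19/3 = 19/3; u3: 14/1 = 14; u4: 21/3 = 7.
Smallest ratio is 19/3 in the row of u2, so u2 leaves.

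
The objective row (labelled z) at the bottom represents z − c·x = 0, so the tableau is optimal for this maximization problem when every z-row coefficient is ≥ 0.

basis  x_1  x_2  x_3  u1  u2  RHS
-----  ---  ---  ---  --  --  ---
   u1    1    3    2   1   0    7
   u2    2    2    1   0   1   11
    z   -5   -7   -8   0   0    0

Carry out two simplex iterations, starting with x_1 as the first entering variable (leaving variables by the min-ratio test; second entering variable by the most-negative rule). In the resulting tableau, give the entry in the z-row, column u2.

2/3

Ratio test on column x_1 — row 1: 7/1 = 7; row 2: 11/2 = 11/2. Minimum is 11/2 at row 2 (u2 leaves); pivot element 2.
Divide row 2 by 2; eliminate column x_1 from the other rows.
Second iteration: most negative z-row entry is -11/2 in column x_3, so x_3 enters.
Ratio test on column x_3 — row 1: (3/2)/(3/2) = 1; row 2: (11/2)/(1/2) = 11. Minimum is 1 at row 1 (u1 leaves); pivot element 3/2.
Divide row 1 by 3/2; eliminate column x_3 from the other rows.
After both pivots, the entry at the z-row, column u2 is 2/3.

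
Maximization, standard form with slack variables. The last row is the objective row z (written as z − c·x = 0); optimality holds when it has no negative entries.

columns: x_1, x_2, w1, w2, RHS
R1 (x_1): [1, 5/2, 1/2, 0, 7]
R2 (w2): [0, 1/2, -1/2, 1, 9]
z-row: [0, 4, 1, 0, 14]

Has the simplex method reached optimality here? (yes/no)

Every z-row coefficient is ≥ 0, so the tableau is optimal.

yes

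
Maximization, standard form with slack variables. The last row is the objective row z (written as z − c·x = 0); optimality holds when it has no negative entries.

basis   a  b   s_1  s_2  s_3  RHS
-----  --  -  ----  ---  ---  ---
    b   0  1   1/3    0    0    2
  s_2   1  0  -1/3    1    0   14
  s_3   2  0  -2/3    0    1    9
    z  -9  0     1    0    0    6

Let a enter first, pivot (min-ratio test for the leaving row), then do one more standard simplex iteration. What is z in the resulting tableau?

Ratio test on column a — row 1: entry 0 ≤ 0; row 2: 14/1 = 14; row 3: 9/2 = 9/2. Minimum is 9/2 at row 3 (s_3 leaves); pivot element 2.
Pivot on row 3; the z-row RHS becomes 6 − (-9)·(9/2) = 93/2.
Next entering variable (most negative z-row entry -2): s_1.
Ratio test on column s_1 — row 1: 2/(1/3) = 6; row 2: entry 0 ≤ 0; row 3: entry -1/3 ≤ 0. Minimum is 6 at row 1 (b leaves); pivot element 1/3.
After the second pivot the z-row RHS is 93/2 − (-2)·6 = 117/2.

117/2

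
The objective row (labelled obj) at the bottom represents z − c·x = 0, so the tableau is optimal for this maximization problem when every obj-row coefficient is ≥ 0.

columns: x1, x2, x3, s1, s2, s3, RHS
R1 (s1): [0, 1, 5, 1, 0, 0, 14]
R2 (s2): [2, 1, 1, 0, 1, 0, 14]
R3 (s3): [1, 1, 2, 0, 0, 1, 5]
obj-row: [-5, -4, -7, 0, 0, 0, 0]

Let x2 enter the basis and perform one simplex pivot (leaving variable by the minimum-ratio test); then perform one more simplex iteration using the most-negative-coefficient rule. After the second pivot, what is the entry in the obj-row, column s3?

Ratio test on column x2 — row 1: 14/1 = 14; row 2: 14/1 = 14; row 3: 5/1 = 5. Minimum is 5 at row 3 (s3 leaves); pivot element 1.
Divide row 3 by 1; eliminate column x2 from the other rows.
Second iteration: most negative obj-row entry is -1 in column x1, so x1 enters.
Ratio test on column x1 — row 1: entry -1 ≤ 0; row 2: 9/1 = 9; row 3: 5/1 = 5. Minimum is 5 at row 3 (x2 leaves); pivot element 1.
Divide row 3 by 1; eliminate column x1 from the other rows.
After both pivots, the entry at the obj-row, column s3 is 5.

5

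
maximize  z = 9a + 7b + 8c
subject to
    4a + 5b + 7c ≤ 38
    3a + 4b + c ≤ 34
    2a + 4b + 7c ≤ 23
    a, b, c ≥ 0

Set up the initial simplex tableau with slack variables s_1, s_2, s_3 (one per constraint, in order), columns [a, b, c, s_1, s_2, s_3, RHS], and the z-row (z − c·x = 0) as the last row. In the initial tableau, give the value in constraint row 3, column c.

Constraint 3 has coefficient 7 on c.

7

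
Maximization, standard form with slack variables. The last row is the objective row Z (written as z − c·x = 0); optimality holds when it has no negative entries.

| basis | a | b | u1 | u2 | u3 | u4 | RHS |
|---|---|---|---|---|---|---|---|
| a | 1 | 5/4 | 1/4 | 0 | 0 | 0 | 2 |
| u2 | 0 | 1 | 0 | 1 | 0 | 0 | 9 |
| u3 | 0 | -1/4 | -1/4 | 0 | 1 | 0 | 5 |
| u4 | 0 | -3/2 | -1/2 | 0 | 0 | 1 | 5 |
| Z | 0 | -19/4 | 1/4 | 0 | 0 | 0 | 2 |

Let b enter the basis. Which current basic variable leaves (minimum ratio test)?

a

Column b entries and ratios — a: 2/(5/4) = 8/5; u2: 9/1 = 9; u3: -1/4 ≤ 0, skip; u4: -3/2 ≤ 0, skip.
Smallest ratio is 8/5 in the row of a, so a leaves.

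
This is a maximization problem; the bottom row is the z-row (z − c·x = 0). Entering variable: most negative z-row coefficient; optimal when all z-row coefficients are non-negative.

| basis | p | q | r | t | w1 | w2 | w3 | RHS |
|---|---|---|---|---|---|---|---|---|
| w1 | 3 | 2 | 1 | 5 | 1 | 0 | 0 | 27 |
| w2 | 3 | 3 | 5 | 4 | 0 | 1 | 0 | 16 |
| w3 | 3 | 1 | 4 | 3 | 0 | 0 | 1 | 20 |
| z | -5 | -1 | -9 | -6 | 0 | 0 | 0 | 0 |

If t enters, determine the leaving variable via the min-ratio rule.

Column t entries and ratios — w1: 27/5 = 27/5; w2: 16/4 = 4; w3: 20/3 = 20/3.
Smallest ratio is 4 in the row of w2, so w2 leaves.

w2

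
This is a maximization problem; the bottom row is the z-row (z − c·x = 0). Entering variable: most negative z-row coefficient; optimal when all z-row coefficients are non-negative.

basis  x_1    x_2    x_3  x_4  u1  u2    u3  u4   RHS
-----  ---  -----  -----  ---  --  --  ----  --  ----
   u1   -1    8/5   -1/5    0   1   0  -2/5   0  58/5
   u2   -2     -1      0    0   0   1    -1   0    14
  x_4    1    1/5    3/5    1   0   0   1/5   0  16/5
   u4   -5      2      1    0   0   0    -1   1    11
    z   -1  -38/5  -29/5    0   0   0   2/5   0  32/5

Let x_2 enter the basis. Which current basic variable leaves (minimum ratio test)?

Column x_2 entries and ratios — u1: (58/5)/(8/5) = 29/4; u2: -1 ≤ 0, skip; x_4: (16/5)/(1/5) = 16; u4: 11/2 = 11/2.
Smallest ratio is 11/2 in the row of u4, so u4 leaves.

u4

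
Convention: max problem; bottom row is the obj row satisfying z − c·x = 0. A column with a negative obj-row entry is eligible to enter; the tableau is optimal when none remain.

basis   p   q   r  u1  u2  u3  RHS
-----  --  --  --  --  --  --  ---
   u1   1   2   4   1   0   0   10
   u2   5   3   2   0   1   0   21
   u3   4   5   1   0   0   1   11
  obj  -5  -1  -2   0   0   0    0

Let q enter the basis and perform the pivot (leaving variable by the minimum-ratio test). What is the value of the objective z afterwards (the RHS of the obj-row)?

Ratio test on column q — row 1: 10/2 = 5; row 2: 21/3 = 7; row 3: 11/5 = 11/5. Minimum is 11/5 at row 3 (u3 leaves); pivot element 5.
Pivot on row 3; the obj-row RHS becomes 0 − (-1)·(11/5) = 11/5.

11/5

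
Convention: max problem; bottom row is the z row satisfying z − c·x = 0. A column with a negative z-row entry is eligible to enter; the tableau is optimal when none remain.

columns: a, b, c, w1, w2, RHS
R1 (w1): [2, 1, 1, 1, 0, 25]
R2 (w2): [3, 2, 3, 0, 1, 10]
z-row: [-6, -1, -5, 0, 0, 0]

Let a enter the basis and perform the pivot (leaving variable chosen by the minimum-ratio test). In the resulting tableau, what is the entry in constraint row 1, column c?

-1

Ratio test on column a — row 1: 25/2 = 25/2; row 2: 10/3 = 10/3. Minimum is 10/3 at row 2 (w2 leaves); pivot element 3.
Divide row 2 by 3; eliminate column a from the other rows.
Row 1 update in column c: 1 − 2·1 = -1.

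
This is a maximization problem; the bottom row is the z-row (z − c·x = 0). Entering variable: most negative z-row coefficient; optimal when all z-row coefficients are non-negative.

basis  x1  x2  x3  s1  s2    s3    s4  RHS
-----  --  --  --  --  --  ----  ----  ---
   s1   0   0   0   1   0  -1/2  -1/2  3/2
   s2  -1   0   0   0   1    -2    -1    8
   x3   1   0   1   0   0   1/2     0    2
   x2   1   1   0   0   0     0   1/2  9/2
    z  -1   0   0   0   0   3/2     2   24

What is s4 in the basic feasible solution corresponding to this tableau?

s4 is not in the basis, so in the current basic feasible solution s4 = 0.

0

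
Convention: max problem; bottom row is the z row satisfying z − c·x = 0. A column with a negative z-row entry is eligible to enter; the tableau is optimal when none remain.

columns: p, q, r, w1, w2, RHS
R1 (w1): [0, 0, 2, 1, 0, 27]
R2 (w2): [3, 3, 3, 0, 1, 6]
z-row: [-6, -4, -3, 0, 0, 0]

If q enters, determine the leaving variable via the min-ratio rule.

Column q entries and ratios — w1: 0 ≤ 0, skip; w2: 6/3 = 2.
Smallest ratio is 2 in the row of w2, so w2 leaves.

w2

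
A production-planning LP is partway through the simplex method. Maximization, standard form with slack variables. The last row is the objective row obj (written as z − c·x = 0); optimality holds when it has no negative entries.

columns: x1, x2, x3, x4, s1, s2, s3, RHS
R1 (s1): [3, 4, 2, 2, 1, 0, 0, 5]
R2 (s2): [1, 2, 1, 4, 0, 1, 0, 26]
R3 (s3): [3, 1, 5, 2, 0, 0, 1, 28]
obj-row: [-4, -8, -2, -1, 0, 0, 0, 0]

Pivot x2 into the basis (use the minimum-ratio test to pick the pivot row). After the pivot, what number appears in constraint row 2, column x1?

-1/2

Ratio test on column x2 — row 1: 5/4 = 5/4; row 2: 26/2 = 13; row 3: 28/1 = 28. Minimum is 5/4 at row 1 (s1 leaves); pivot element 4.
Divide row 1 by 4; eliminate column x2 from the other rows.
Row 2 update in column x1: 1 − 2·(3/4) = -1/2.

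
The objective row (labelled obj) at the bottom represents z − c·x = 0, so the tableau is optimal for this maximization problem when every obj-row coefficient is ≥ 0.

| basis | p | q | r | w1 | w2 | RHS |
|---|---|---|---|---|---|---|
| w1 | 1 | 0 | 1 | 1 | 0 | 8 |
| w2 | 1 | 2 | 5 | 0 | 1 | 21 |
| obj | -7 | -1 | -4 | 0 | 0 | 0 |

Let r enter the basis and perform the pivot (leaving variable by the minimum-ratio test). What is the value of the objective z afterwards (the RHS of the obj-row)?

84/5

Ratio test on column r — row 1: 8/1 = 8; row 2: 21/5 = 21/5. Minimum is 21/5 at row 2 (w2 leaves); pivot element 5.
Pivot on row 2; the obj-row RHS becomes 0 − (-4)·(21/5) = 84/5.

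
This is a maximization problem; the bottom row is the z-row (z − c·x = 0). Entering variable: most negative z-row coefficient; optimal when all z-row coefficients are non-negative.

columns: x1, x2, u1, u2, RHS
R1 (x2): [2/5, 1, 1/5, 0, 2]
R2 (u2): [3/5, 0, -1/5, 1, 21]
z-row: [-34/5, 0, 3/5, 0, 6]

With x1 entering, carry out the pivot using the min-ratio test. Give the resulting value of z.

40

Ratio test on column x1 — row 1: 2/(2/5) = 5; row 2: 21/(3/5) = 35. Minimum is 5 at row 1 (x2 leaves); pivot element 2/5.
Pivot on row 1; the z-row RHS becomes 6 − (-34/5)·5 = 40.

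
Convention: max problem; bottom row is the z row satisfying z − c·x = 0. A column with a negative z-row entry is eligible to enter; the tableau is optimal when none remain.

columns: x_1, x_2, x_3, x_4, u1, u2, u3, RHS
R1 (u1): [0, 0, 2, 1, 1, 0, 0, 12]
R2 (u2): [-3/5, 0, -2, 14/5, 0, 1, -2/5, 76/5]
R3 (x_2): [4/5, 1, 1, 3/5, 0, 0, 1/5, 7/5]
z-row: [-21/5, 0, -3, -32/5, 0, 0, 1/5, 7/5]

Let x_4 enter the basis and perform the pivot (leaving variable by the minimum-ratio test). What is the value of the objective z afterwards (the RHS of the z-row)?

49/3

Ratio test on column x_4 — row 1: 12/1 = 12; row 2: (76/5)/(14/5) = 38/7; row 3: (7/5)/(3/5) = 7/3. Minimum is 7/3 at row 3 (x_2 leaves); pivot element 3/5.
Pivot on row 3; the z-row RHS becomes 7/5 − (-32/5)·(7/3) = 49/3.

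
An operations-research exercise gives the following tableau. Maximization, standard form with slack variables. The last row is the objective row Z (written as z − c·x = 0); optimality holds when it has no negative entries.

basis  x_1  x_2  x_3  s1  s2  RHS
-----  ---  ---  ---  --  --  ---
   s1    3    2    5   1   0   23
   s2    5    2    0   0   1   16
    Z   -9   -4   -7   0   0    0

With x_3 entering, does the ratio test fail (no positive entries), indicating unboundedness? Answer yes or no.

Column x_3 has positive entries in row(s) 1, so the ratio test bounds it — not unbounded.

no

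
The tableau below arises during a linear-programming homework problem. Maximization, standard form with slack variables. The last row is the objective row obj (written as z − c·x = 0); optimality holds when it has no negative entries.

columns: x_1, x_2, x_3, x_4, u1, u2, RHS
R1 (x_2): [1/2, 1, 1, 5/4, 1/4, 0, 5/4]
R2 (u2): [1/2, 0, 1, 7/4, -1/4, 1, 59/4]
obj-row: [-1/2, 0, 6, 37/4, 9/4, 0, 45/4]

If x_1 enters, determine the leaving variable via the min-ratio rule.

Column x_1 entries and ratios — x_2: (5/4)/(1/2) = 5/2; u2: (59/4)/(1/2) = 59/2.
Smallest ratio is 5/2 in the row of x_2, so x_2 leaves.

x_2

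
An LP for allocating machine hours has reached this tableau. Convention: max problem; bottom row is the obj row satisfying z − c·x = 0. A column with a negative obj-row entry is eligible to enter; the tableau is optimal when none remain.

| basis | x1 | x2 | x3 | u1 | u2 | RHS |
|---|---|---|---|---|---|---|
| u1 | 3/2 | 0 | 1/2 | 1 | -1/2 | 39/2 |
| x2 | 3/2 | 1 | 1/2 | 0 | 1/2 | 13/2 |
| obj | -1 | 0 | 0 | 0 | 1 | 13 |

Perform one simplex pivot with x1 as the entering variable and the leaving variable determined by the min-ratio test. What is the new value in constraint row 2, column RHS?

Ratio test on column x1 — row 1: (39/2)/(3/2) = 13; row 2: (13/2)/(3/2) = 13/3. Minimum is 13/3 at row 2 (x2 leaves); pivot element 3/2.
Divide row 2 by 3/2; eliminate column x1 from the other rows.
In the new row 2, the RHS entry is the old entry divided by the pivot: (13/2)/(3/2) = 13/3.

13/3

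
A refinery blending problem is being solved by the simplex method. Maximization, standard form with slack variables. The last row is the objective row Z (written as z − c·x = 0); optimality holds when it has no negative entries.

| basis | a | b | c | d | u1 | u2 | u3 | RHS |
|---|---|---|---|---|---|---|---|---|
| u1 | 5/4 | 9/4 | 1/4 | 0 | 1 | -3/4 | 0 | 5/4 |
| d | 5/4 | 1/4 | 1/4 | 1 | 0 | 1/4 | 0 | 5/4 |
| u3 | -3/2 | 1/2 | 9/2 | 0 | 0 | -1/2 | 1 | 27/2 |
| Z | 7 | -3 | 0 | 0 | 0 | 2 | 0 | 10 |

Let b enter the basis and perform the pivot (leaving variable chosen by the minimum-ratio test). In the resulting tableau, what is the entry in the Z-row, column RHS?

35/3

Ratio test on column b — row 1: (5/4)/(9/4) = 5/9; row 2: (5/4)/(1/4) = 5; row 3: (27/2)/(1/2) = 27. Minimum is 5/9 at row 1 (u1 leaves); pivot element 9/4.
Divide row 1 by 9/4; eliminate column b from the other rows.
Z-row update in column RHS: 10 − (-3)·(5/9) = 35/3.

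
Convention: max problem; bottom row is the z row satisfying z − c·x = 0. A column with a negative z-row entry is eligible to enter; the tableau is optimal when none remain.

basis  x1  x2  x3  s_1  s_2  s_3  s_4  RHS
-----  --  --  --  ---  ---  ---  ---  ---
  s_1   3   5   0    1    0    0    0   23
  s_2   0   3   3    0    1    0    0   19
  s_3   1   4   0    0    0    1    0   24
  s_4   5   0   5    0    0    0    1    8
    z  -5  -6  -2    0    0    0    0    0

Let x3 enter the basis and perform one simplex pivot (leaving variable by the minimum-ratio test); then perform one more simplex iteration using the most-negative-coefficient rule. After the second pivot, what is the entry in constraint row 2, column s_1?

-3/5

Ratio test on column x3 — row 1: entry 0 ≤ 0; row 2: 19/3 = 19/3; row 3: entry 0 ≤ 0; row 4: 8/5 = 8/5. Minimum is 8/5 at row 4 (s_4 leaves); pivot element 5.
Divide row 4 by 5; eliminate column x3 from the other rows.
Second iteration: most negative z-row entry is -6 in column x2, so x2 enters.
Ratio test on column x2 — row 1: 23/5 = 23/5; row 2: (71/5)/3 = 71/15; row 3: 24/4 = 6; row 4: entry 0 ≤ 0. Minimum is 23/5 at row 1 (s_1 leaves); pivot element 5.
Divide row 1 by 5; eliminate column x2 from the other rows.
After both pivots, the entry at constraint row 2, column s_1 is -3/5.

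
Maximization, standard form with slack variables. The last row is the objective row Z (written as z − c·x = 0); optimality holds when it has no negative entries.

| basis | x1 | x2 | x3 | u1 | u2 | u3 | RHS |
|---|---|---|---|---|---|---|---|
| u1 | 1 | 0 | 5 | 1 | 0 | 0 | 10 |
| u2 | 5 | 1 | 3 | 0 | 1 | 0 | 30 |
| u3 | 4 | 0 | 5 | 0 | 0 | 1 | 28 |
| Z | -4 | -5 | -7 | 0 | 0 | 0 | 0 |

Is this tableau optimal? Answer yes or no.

The Z-row has a negative entry -7 in column x3, so it is not optimal.

no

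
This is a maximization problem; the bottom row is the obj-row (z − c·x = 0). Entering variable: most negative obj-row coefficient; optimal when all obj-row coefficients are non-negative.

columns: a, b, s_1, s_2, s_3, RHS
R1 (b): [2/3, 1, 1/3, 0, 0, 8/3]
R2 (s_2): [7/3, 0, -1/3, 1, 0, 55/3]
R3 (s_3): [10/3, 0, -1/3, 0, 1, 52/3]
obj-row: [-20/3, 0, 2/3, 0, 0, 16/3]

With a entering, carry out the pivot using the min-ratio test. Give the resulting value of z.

Ratio test on column a — row 1: (8/3)/(2/3) = 4; row 2: (55/3)/(7/3) = 55/7; row 3: (52/3)/(10/3) = 26/5. Minimum is 4 at row 1 (b leaves); pivot element 2/3.
Pivot on row 1; the obj-row RHS becomes 16/3 − (-20/3)·4 = 32.

32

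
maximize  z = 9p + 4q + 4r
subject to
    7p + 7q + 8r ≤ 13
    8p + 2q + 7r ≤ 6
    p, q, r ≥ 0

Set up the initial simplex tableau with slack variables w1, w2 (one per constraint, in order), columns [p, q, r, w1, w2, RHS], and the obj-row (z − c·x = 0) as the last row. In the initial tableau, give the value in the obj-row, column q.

-4

The obj-row carries the negated objective coefficients: the q entry is -4.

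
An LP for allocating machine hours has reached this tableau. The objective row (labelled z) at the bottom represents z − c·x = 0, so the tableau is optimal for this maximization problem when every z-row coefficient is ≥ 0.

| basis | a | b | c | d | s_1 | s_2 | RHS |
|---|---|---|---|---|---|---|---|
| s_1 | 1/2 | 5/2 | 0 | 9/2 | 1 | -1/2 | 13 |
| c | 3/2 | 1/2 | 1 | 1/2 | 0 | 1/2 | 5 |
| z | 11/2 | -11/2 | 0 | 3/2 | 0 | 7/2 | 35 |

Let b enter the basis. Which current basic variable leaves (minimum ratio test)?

s_1

Column b entries and ratios — s_1: 13/(5/2) = 26/5; c: 5/(1/2) = 10.
Smallest ratio is 26/5 in the row of s_1, so s_1 leaves.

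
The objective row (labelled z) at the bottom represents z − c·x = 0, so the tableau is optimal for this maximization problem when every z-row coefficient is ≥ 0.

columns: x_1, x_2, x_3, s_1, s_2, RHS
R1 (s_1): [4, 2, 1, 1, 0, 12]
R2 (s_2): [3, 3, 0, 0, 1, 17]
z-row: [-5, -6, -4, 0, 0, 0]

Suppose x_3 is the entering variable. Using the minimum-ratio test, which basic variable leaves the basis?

Column x_3 entries and ratios — s_1: 12/1 = 12; s_2: 0 ≤ 0, skip.
Smallest ratio is 12 in the row of s_1, so s_1 leaves.

s_1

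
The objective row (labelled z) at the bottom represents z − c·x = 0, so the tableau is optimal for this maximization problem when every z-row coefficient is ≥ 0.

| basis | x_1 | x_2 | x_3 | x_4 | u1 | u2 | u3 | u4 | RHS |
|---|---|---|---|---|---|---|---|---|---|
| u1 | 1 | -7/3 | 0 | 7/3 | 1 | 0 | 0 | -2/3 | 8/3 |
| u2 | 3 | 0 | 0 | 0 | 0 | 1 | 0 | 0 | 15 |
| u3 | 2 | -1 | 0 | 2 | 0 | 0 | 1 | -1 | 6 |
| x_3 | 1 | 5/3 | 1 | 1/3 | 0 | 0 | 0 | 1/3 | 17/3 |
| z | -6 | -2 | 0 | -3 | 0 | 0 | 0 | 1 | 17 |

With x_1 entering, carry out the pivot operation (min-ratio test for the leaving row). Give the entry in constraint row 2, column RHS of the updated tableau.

7

Ratio test on column x_1 — row 1: (8/3)/1 = 8/3; row 2: 15/3 = 5; row 3: 6/2 = 3; row 4: (17/3)/1 = 17/3. Minimum is 8/3 at row 1 (u1 leaves); pivot element 1.
Divide row 1 by 1; eliminate column x_1 from the other rows.
Row 2 update in column RHS: 15 − 3·(8/3) = 7.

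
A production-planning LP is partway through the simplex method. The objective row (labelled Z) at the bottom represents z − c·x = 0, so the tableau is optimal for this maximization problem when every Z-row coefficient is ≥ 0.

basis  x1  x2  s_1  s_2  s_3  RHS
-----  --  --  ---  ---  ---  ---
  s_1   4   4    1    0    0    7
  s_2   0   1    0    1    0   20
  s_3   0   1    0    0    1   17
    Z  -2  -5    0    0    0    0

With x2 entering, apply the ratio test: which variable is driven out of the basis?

Column x2 entries and ratios — s_1: 7/4 = 7/4; s_2: 20/1 = 20; s_3: 17/1 = 17.
Smallest ratio is 7/4 in the row of s_1, so s_1 leaves.

s_1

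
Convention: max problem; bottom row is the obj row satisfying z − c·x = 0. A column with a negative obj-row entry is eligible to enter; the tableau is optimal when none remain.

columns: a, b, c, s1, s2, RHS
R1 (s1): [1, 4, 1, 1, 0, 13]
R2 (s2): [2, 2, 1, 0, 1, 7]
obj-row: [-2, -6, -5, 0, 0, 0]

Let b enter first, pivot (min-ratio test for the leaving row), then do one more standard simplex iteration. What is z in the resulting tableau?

Ratio test on column b — row 1: 13/4 = 13/4; row 2: 7/2 = 7/2. Minimum is 13/4 at row 1 (s1 leaves); pivot element 4.
Pivot on row 1; the obj-row RHS becomes 0 − (-6)·(13/4) = 39/2.
Next entering variable (most negative obj-row entry -7/2): c.
Ratio test on column c — row 1: (13/4)/(1/4) = 13; row 2: (1/2)/(1/2) = 1. Minimum is 1 at row 2 (s2 leaves); pivot element 1/2.
After the second pivot the obj-row RHS is 39/2 − (-7/2)·1 = 23.

23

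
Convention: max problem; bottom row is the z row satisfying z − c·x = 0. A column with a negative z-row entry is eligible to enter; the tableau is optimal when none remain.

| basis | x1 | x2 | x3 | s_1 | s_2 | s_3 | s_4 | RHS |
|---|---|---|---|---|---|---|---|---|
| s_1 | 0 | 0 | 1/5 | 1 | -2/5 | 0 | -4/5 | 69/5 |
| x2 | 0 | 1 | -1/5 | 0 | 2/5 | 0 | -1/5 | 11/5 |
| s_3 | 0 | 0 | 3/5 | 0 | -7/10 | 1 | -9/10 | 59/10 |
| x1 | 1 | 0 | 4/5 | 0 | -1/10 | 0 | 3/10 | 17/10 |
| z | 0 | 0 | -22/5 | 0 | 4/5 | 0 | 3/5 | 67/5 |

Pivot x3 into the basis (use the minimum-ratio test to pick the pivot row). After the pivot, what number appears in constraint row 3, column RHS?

37/8

Ratio test on column x3 — row 1: (69/5)/(1/5) = 69; row 2: entry -1/5 ≤ 0; row 3: (59/10)/(3/5) = 59/6; row 4: (17/10)/(4/5) = 17/8. Minimum is 17/8 at row 4 (x1 leaves); pivot element 4/5.
Divide row 4 by 4/5; eliminate column x3 from the other rows.
Row 3 update in column RHS: 59/10 − (3/5)·(17/8) = 37/8.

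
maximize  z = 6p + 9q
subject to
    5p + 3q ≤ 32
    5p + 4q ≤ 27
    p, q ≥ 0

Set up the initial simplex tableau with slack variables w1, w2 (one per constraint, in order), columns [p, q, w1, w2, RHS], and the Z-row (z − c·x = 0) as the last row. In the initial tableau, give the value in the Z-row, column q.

The Z-row carries the negated objective coefficients: the q entry is -9.

-9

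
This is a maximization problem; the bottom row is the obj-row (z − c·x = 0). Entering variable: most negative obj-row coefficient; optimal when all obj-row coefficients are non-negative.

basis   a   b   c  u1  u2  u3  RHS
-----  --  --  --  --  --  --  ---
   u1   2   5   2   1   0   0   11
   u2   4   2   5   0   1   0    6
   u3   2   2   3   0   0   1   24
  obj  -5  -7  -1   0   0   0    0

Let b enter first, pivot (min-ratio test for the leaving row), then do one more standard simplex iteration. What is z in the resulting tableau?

33/2

Ratio test on column b — row 1: 11/5 = 11/5; row 2: 6/2 = 3; row 3: 24/2 = 12. Minimum is 11/5 at row 1 (u1 leaves); pivot element 5.
Pivot on row 1; the obj-row RHS becomes 0 − (-7)·(11/5) = 77/5.
Next entering variable (most negative obj-row entry -11/5): a.
Ratio test on column a — row 1: (11/5)/(2/5) = 11/2; row 2: (8/5)/(16/5) = 1/2; row 3: (98/5)/(6/5) = 49/3. Minimum is 1/2 at row 2 (u2 leaves); pivot element 16/5.
After the second pivot the obj-row RHS is 77/5 − (-11/5)·(1/2) = 33/2.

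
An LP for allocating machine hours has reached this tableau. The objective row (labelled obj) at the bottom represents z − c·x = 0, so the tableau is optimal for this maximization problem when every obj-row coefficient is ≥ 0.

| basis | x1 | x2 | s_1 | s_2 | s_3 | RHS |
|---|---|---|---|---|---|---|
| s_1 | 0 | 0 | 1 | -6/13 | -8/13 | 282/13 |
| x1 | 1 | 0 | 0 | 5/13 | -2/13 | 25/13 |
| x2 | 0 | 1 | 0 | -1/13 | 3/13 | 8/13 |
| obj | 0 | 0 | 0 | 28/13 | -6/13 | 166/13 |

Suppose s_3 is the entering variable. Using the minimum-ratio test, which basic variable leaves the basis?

x2

Column s_3 entries and ratios — s_1: -8/13 ≤ 0, skip; x1: -2/13 ≤ 0, skip; x2: (8/13)/(3/13) = 8/3.
Smallest ratio is 8/3 in the row of x2, so x2 leaves.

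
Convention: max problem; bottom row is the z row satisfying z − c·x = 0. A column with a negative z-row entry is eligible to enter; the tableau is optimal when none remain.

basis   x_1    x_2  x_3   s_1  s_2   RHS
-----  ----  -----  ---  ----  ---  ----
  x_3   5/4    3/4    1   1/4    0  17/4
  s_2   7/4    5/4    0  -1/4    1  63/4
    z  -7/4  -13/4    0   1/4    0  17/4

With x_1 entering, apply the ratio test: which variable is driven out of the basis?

x_3

Column x_1 entries and ratios — x_3: (17/4)/(5/4) = 17/5; s_2: (63/4)/(7/4) = 9.
Smallest ratio is 17/5 in the row of x_3, so x_3 leaves.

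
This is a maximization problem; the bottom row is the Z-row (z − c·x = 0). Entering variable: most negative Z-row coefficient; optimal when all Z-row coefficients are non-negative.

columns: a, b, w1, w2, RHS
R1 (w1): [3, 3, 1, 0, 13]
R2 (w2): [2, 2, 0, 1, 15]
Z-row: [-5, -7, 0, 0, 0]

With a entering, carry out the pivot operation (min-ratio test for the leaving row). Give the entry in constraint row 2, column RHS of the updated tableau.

Ratio test on column a — row 1: 13/3 = 13/3; row 2: 15/2 = 15/2. Minimum is 13/3 at row 1 (w1 leaves); pivot element 3.
Divide row 1 by 3; eliminate column a from the other rows.
Row 2 update in column RHS: 15 − 2·(13/3) = 19/3.

19/3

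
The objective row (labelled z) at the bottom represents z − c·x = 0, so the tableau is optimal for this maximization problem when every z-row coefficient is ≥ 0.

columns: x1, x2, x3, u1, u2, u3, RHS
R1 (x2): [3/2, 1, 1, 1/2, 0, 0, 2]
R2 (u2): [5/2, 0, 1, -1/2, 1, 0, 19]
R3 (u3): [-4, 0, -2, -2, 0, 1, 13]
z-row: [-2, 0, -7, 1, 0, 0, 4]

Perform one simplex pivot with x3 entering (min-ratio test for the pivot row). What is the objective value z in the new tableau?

18

Ratio test on column x3 — row 1: 2/1 = 2; row 2: 19/1 = 19; row 3: entry -2 ≤ 0. Minimum is 2 at row 1 (x2 leaves); pivot element 1.
Pivot on row 1; the z-row RHS becomes 4 − (-7)·2 = 18.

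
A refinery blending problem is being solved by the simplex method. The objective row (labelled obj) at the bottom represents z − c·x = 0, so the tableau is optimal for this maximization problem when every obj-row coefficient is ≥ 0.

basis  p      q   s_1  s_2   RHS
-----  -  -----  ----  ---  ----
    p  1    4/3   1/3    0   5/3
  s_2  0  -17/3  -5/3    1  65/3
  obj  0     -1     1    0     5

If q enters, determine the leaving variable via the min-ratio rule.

p

Column q entries and ratios — p: (5/3)/(4/3) = 5/4; s_2: -17/3 ≤ 0, skip.
Smallest ratio is 5/4 in the row of p, so p leaves.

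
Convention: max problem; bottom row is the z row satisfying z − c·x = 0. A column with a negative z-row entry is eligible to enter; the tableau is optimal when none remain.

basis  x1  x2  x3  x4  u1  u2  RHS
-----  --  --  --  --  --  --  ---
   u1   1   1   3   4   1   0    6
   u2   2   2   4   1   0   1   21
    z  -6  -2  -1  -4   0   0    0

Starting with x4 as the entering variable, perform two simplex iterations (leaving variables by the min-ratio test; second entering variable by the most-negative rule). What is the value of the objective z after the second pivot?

36

Ratio test on column x4 — row 1: 6/4 = 3/2; row 2: 21/1 = 21. Minimum is 3/2 at row 1 (u1 leaves); pivot element 4.
Pivot on row 1; the z-row RHS becomes 0 − (-4)·(3/2) = 6.
Next entering variable (most negative z-row entry -5): x1.
Ratio test on column x1 — row 1: (3/2)/(1/4) = 6; row 2: (39/2)/(7/4) = 78/7. Minimum is 6 at row 1 (x4 leaves); pivot element 1/4.
After the second pivot the z-row RHS is 6 − (-5)·6 = 36.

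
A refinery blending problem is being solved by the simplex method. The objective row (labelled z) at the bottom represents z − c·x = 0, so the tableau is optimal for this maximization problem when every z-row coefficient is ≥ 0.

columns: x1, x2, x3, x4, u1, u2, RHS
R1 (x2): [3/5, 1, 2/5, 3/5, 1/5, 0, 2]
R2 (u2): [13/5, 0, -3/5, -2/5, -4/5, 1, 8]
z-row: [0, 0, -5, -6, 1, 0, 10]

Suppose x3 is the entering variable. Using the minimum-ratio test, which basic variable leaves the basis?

Column x3 entries and ratios — x2: 2/(2/5) = 5; u2: -3/5 ≤ 0, skip.
Smallest ratio is 5 in the row of x2, so x2 leaves.

x2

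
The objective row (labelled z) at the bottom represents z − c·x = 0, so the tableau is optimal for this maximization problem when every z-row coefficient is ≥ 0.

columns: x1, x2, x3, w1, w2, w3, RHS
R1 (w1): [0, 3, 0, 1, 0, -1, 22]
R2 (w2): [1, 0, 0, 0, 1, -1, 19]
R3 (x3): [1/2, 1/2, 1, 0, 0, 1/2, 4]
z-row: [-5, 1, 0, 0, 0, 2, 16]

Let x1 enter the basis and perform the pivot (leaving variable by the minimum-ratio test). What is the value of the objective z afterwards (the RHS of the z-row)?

Ratio test on column x1 — row 1: entry 0 ≤ 0; row 2: 19/1 = 19; row 3: 4/(1/2) = 8. Minimum is 8 at row 3 (x3 leaves); pivot element 1/2.
Pivot on row 3; the z-row RHS becomes 16 − (-5)·8 = 56.

56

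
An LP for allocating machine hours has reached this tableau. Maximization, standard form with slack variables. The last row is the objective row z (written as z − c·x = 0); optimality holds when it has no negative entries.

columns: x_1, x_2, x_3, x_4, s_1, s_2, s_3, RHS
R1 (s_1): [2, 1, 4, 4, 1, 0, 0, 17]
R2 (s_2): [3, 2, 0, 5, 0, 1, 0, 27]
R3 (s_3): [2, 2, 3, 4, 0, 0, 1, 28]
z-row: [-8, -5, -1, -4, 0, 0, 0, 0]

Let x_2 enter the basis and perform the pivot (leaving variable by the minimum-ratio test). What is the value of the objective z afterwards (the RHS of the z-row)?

135/2

Ratio test on column x_2 — row 1: 17/1 = 17; row 2: 27/2 = 27/2; row 3: 28/2 = 14. Minimum is 27/2 at row 2 (s_2 leaves); pivot element 2.
Pivot on row 2; the z-row RHS becomes 0 − (-5)·(27/2) = 135/2.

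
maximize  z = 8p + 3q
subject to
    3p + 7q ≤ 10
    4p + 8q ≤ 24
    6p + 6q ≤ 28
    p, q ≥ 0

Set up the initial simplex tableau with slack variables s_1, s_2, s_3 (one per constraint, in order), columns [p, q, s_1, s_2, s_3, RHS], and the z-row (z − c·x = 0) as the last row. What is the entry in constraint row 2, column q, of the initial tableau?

8

Constraint 2 has coefficient 8 on q.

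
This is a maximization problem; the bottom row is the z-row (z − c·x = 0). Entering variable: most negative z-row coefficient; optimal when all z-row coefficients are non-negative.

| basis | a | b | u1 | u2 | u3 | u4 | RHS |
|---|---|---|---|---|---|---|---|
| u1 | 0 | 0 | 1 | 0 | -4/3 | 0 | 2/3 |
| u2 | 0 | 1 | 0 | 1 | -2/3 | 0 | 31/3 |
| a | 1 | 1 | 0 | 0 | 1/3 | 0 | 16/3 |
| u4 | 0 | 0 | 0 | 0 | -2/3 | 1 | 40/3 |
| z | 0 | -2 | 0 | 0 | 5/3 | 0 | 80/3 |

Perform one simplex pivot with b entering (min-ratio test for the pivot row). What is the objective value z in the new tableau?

Ratio test on column b — row 1: entry 0 ≤ 0; row 2: (31/3)/1 = 31/3; row 3: (16/3)/1 = 16/3; row 4: entry 0 ≤ 0. Minimum is 16/3 at row 3 (a leaves); pivot element 1.
Pivot on row 3; the z-row RHS becomes 80/3 − (-2)·(16/3) = 112/3.

112/3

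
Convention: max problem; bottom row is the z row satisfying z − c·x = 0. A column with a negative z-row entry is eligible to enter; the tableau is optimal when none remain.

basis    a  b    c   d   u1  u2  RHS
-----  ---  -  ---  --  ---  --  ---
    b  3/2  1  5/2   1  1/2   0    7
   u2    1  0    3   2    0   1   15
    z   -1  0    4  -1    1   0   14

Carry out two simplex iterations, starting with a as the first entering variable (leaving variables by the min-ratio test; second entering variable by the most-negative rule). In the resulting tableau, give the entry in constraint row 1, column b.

Ratio test on column a — row 1: 7/(3/2) = 14/3; row 2: 15/1 = 15. Minimum is 14/3 at row 1 (b leaves); pivot element 3/2.
Divide row 1 by 3/2; eliminate column a from the other rows.
Second iteration: most negative z-row entry is -1/3 in column d, so d enters.
Ratio test on column d — row 1: (14/3)/(2/3) = 7; row 2: (31/3)/(4/3) = 31/4. Minimum is 7 at row 1 (a leaves); pivot element 2/3.
Divide row 1 by 2/3; eliminate column d from the other rows.
After both pivots, the entry at constraint row 1, column b is 1.

1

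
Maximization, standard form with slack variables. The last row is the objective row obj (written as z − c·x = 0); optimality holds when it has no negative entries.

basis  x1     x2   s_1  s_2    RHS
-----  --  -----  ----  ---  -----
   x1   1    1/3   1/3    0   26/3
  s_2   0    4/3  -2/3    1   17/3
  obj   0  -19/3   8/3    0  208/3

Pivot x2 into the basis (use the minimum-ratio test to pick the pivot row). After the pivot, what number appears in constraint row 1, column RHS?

29/4

Ratio test on column x2 — row 1: (26/3)/(1/3) = 26; row 2: (17/3)/(4/3) = 17/4. Minimum is 17/4 at row 2 (s_2 leaves); pivot element 4/3.
Divide row 2 by 4/3; eliminate column x2 from the other rows.
Row 1 update in column RHS: 26/3 − (1/3)·(17/4) = 29/4.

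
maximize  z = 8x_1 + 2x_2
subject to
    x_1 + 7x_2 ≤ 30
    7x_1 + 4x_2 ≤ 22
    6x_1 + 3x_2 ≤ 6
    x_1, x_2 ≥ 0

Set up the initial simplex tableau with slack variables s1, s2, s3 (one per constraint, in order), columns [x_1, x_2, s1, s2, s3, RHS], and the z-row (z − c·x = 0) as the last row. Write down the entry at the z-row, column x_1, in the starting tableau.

The z-row carries the negated objective coefficients: the x_1 entry is -8.

-8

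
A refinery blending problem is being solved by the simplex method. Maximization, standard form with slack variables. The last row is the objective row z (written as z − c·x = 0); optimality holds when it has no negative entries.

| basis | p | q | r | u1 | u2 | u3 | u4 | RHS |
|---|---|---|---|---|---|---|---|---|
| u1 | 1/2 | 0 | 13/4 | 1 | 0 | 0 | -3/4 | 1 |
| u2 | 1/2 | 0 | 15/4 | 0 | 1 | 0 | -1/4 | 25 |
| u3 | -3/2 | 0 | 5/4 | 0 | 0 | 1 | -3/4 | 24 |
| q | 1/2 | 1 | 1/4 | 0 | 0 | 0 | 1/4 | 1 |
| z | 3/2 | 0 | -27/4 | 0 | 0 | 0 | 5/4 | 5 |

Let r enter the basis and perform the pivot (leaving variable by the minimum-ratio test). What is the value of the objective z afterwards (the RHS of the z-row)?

Ratio test on column r — row 1: 1/(13/4) = 4/13; row 2: 25/(15/4) = 20/3; row 3: 24/(5/4) = 96/5; row 4: 1/(1/4) = 4. Minimum is 4/13 at row 1 (u1 leaves); pivot element 13/4.
Pivot on row 1; the z-row RHS becomes 5 − (-27/4)·(4/13) = 92/13.

92/13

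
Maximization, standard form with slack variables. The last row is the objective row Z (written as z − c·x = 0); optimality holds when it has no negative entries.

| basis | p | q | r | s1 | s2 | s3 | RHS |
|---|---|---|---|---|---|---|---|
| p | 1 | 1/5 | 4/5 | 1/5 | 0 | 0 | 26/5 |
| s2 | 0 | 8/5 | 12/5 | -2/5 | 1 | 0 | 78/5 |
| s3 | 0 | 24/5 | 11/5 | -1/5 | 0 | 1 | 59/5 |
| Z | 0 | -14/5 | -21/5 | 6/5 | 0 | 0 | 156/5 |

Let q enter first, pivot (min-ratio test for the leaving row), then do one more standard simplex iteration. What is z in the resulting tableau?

591/11

Ratio test on column q — row 1: (26/5)/(1/5) = 26; row 2: (78/5)/(8/5) = 39/4; row 3: (59/5)/(24/5) = 59/24. Minimum is 59/24 at row 3 (s3 leaves); pivot element 24/5.
Pivot on row 3; the Z-row RHS becomes 156/5 − (-14/5)·(59/24) = 457/12.
Next entering variable (most negative Z-row entry -35/12): r.
Ratio test on column r — row 1: (113/24)/(17/24) = 113/17; row 2: (35/3)/(5/3) = 7; row 3: (59/24)/(11/24) = 59/11. Minimum is 59/11 at row 3 (q leaves); pivot element 11/24.
After the second pivot the Z-row RHS is 457/12 − (-35/12)·(59/11) = 591/11.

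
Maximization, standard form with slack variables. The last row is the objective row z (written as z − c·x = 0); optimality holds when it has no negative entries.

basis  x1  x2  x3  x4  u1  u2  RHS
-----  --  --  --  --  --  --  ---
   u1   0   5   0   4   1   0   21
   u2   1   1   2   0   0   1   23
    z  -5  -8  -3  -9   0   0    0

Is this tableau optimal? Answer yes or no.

The z-row has a negative entry -9 in column x4, so it is not optimal.

no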